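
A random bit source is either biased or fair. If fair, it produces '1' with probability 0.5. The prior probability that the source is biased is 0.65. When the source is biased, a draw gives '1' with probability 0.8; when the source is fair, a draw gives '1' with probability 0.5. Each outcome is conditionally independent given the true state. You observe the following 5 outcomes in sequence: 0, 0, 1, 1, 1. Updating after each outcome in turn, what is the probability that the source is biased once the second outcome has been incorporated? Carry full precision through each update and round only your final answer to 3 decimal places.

0.229

After '0': P(biased) = 0.2·0.6500 / (0.2·0.6500 + 0.5·0.3500) ≈ 0.4262
After '0': P(biased) = 0.2·0.4262 / (0.2·0.4262 + 0.5·0.5738) ≈ 0.2291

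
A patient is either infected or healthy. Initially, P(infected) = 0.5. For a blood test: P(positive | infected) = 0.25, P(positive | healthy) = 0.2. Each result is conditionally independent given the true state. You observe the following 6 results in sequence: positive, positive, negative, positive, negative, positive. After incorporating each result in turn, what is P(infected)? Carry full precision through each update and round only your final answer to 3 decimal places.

After 'positive': P(infected) = 0.25·0.5000 / (0.25·0.5000 + 0.2·0.5000) ≈ 0.5556
After 'positive': P(infected) = 0.25·0.5556 / (0.25·0.5556 + 0.2·0.4444) ≈ 0.6098
After 'negative': P(infected) = 0.75·0.6098 / (0.75·0.6098 + 0.8·0.3902) ≈ 0.5943
After 'positive': P(infected) = 0.25·0.5943 / (0.25·0.5943 + 0.2·0.4057) ≈ 0.6468
After 'negative': P(infected) = 0.75·0.6468 / (0.75·0.6468 + 0.8·0.3532) ≈ 0.6319
After 'positive': P(infected) = 0.25·0.6319 / (0.25·0.6319 + 0.2·0.3681) ≈ 0.6821

0.682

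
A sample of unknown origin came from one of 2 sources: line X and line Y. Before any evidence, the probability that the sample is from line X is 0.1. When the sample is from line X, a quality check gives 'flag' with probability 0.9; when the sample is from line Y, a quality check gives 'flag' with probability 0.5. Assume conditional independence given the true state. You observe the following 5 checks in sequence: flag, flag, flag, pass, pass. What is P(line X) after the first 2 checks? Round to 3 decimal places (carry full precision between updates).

Apply Bayes' rule sequentially, carrying P(line X) forward.
After 'flag': P(line X) = 0.9·0.1000 / (0.9·0.1000 + 0.5·0.9000) ≈ 0.1667
After 'flag': P(line X) = 0.9·0.1667 / (0.9·0.1667 + 0.5·0.8333) ≈ 0.2647

0.265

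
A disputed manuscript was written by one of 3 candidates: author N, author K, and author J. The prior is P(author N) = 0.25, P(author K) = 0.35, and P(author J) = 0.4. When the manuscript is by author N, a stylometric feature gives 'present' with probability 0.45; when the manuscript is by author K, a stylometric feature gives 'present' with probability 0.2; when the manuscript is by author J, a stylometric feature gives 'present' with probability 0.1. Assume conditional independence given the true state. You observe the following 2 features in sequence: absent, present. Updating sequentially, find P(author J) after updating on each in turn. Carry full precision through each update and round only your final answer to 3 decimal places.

0.234

Each posterior becomes the prior for the next update.
After 'absent': normaliser = 0.55·0.2500 + 0.8·0.3500 + 0.9·0.4000; P(author N) ≈ 0.1768, P(author K) ≈ 0.3601, P(author J) ≈ 0.4630
After 'present': normaliser = 0.45·0.1768 + 0.2·0.3601 + 0.1·0.4630; P(author N) ≈ 0.4021, P(author K) ≈ 0.3639, P(author J) ≈ 0.2340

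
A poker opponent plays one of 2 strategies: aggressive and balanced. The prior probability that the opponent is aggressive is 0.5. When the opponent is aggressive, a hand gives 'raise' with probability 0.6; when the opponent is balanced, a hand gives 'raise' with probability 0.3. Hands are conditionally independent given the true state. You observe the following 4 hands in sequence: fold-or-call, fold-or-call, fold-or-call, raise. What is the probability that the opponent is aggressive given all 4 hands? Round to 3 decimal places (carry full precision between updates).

Each posterior becomes the prior for the next update.
After 'fold-or-call': P(aggressive) = 0.4·0.5000 / (0.4·0.5000 + 0.7·0.5000) ≈ 0.3636
After 'fold-or-call': P(aggressive) = 0.4·0.3636 / (0.4·0.3636 + 0.7·0.6364) ≈ 0.2462
After 'fold-or-call': P(aggressive) = 0.4·0.2462 / (0.4·0.2462 + 0.7·0.7538) ≈ 0.1572
After 'raise': P(aggressive) = 0.6·0.1572 / (0.6·0.1572 + 0.3·0.8428) ≈ 0.2718

0.272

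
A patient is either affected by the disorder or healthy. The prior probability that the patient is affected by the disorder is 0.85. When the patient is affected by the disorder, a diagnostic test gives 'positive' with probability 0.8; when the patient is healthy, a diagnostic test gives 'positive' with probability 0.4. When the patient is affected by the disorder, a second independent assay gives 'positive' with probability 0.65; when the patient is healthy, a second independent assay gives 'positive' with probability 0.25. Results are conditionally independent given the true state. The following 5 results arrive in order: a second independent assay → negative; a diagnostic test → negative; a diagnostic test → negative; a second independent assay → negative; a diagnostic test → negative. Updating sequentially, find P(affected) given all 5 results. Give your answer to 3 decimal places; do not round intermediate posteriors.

0.044

After a second independent assay='negative': P(affected) = 0.35·0.8500 / (0.35·0.8500 + 0.75·0.1500) ≈ 0.7256
After a diagnostic test='negative': P(affected) = 0.2·0.7256 / (0.2·0.7256 + 0.6·0.2744) ≈ 0.4685
After a diagnostic test='negative': P(affected) = 0.2·0.4685 / (0.2·0.4685 + 0.6·0.5315) ≈ 0.2271
After a second independent assay='negative': P(affected) = 0.35·0.2271 / (0.35·0.2271 + 0.75·0.7729) ≈ 0.1206
After a diagnostic test='negative': P(affected) = 0.2·0.1206 / (0.2·0.1206 + 0.6·0.8794) ≈ 0.0437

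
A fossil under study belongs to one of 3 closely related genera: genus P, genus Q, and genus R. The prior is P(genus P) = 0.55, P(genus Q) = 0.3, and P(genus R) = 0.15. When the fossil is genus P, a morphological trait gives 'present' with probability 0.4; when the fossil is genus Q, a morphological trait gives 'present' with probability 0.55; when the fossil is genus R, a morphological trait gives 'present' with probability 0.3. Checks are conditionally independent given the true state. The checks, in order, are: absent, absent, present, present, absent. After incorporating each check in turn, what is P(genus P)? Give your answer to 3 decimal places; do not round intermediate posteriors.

Apply Bayes' rule sequentially, carrying P(genus P) forward.
After 'absent': normaliser = 0.6·0.5500 + 0.45·0.3000 + 0.7·0.1500; P(genus P) ≈ 0.5789, P(genus Q) ≈ 0.2368, P(genus R) ≈ 0.1842
After 'absent': normaliser = 0.6·0.5789 + 0.45·0.2368 + 0.7·0.1842; P(genus P) ≈ 0.5959, P(genus Q) ≈ 0.1828, P(genus R) ≈ 0.2212
After 'present': normaliser = 0.4·0.5959 + 0.55·0.1828 + 0.3·0.2212; P(genus P) ≈ 0.5881, P(genus Q) ≈ 0.2481, P(genus R) ≈ 0.1637
After 'present': normaliser = 0.4·0.5881 + 0.55·0.2481 + 0.3·0.1637; P(genus P) ≈ 0.5590, P(genus Q) ≈ 0.3243, P(genus R) ≈ 0.1167
After 'absent': normaliser = 0.6·0.5590 + 0.45·0.3243 + 0.7·0.1167; P(genus P) ≈ 0.5957, P(genus Q) ≈ 0.2592, P(genus R) ≈ 0.1451

0.596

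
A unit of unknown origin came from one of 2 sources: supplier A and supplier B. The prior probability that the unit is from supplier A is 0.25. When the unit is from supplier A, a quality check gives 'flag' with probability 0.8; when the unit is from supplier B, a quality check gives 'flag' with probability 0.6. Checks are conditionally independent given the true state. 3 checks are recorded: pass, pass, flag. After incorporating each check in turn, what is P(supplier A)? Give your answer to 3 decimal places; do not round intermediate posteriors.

0.100

After 'pass': P(supplier A) = 0.2·0.2500 / (0.2·0.2500 + 0.4·0.7500) ≈ 0.1429
After 'pass': P(supplier A) = 0.2·0.1429 / (0.2·0.1429 + 0.4·0.8571) ≈ 0.0769
After 'flag': P(supplier A) = 0.8·0.0769 / (0.8·0.0769 + 0.6·0.9231) ≈ 0.1000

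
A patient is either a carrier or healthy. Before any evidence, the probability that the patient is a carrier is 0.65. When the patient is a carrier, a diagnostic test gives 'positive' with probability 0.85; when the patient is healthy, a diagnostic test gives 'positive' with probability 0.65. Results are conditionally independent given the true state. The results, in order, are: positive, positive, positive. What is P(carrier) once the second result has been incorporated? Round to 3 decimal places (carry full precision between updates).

After 'positive': P(carrier) = 0.85·0.6500 / (0.85·0.6500 + 0.65·0.3500) ≈ 0.7083
After 'positive': P(carrier) = 0.85·0.7083 / (0.85·0.7083 + 0.65·0.2917) ≈ 0.7605

0.761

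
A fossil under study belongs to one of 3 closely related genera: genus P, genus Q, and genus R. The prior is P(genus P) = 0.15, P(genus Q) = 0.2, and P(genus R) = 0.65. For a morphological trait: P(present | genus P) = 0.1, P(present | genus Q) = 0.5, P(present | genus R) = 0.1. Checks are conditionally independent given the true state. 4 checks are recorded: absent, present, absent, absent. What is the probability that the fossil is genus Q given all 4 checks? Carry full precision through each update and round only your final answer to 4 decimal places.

0.1765

After 'absent': normaliser = 0.9·0.1500 + 0.5·0.2000 + 0.9·0.6500; P(genus P) ≈ 0.1646, P(genus Q) ≈ 0.1220, P(genus R) ≈ 0.7134
After 'present': normaliser = 0.1·0.1646 + 0.5·0.1220 + 0.1·0.7134; P(genus P) ≈ 0.1107, P(genus Q) ≈ 0.4098, P(genus R) ≈ 0.4795
After 'absent': normaliser = 0.9·0.1107 + 0.5·0.4098 + 0.9·0.4795; P(genus P) ≈ 0.1353, P(genus Q) ≈ 0.2784, P(genus R) ≈ 0.5863
After 'absent': normaliser = 0.9·0.1353 + 0.5·0.2784 + 0.9·0.5863; P(genus P) ≈ 0.1544, P(genus Q) ≈ 0.1765, P(genus R) ≈ 0.6691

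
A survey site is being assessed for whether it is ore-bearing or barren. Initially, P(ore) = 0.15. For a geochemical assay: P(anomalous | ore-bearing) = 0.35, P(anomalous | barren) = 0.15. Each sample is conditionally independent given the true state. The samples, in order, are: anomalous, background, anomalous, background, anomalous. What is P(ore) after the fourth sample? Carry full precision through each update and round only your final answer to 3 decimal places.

After 'anomalous': P(ore) = 0.35·0.1500 / (0.35·0.1500 + 0.15·0.8500) ≈ 0.2917
After 'background': P(ore) = 0.65·0.2917 / (0.65·0.2917 + 0.85·0.7083) ≈ 0.2395
After 'anomalous': P(ore) = 0.35·0.2395 / (0.35·0.2395 + 0.15·0.7605) ≈ 0.4235
After 'background': P(ore) = 0.65·0.4235 / (0.65·0.4235 + 0.85·0.5765) ≈ 0.3597

0.360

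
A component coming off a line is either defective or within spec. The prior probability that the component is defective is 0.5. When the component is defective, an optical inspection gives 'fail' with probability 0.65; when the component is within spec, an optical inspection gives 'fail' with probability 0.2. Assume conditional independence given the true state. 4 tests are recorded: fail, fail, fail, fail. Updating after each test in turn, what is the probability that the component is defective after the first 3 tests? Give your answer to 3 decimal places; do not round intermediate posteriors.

After 'fail': P(defective) = 0.65·0.5000 / (0.65·0.5000 + 0.2·0.5000) ≈ 0.7647
After 'fail': P(defective) = 0.65·0.7647 / (0.65·0.7647 + 0.2·0.2353) ≈ 0.9135
After 'fail': P(defective) = 0.65·0.9135 / (0.65·0.9135 + 0.2·0.0865) ≈ 0.9717

0.972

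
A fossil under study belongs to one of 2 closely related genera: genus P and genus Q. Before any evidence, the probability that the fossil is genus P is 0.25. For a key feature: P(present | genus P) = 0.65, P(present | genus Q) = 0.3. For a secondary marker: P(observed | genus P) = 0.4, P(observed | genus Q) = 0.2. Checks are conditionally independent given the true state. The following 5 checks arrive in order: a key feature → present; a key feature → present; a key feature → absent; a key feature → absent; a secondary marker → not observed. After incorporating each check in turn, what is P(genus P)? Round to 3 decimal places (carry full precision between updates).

Each posterior becomes the prior for the next update.
After a key feature='present': P(genus P) = 0.65·0.2500 / (0.65·0.2500 + 0.3·0.7500) ≈ 0.4194
After a key feature='present': P(genus P) = 0.65·0.4194 / (0.65·0.4194 + 0.3·0.5806) ≈ 0.6101
After a key feature='absent': P(genus P) = 0.35·0.6101 / (0.35·0.6101 + 0.7·0.3899) ≈ 0.4390
After a key feature='absent': P(genus P) = 0.35·0.4390 / (0.35·0.4390 + 0.7·0.5610) ≈ 0.2812
After a secondary marker='not observed': P(genus P) = 0.6·0.2812 / (0.6·0.2812 + 0.8·0.7188) ≈ 0.2268

0.227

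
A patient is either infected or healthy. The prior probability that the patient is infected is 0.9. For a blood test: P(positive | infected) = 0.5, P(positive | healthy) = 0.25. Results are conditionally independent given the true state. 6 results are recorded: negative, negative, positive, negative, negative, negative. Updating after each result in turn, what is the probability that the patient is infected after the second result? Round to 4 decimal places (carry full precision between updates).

After 'negative': P(infected) = 0.5·0.9000 / (0.5·0.9000 + 0.75·0.1000) ≈ 0.8571
After 'negative': P(infected) = 0.5·0.8571 / (0.5·0.8571 + 0.75·0.1429) ≈ 0.8000

0.8000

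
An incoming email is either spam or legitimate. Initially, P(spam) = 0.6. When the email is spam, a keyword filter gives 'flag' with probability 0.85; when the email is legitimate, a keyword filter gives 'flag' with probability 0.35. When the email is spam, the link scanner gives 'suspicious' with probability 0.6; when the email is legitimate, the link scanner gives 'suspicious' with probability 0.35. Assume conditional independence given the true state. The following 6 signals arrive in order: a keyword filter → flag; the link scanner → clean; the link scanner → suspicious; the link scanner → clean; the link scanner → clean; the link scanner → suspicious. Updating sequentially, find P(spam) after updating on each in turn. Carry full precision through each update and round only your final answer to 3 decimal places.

0.714

After a keyword filter='flag': P(spam) = 0.85·0.6000 / (0.85·0.6000 + 0.35·0.4000) ≈ 0.7846
After the link scanner='clean': P(spam) = 0.4·0.7846 / (0.4·0.7846 + 0.65·0.2154) ≈ 0.6915
After the link scanner='suspicious': P(spam) = 0.6·0.6915 / (0.6·0.6915 + 0.35·0.3085) ≈ 0.7935
After the link scanner='clean': P(spam) = 0.4·0.7935 / (0.4·0.7935 + 0.65·0.2065) ≈ 0.7028
After the link scanner='clean': P(spam) = 0.4·0.7028 / (0.4·0.7028 + 0.65·0.2972) ≈ 0.5927
After the link scanner='suspicious': P(spam) = 0.6·0.5927 / (0.6·0.5927 + 0.35·0.4073) ≈ 0.7139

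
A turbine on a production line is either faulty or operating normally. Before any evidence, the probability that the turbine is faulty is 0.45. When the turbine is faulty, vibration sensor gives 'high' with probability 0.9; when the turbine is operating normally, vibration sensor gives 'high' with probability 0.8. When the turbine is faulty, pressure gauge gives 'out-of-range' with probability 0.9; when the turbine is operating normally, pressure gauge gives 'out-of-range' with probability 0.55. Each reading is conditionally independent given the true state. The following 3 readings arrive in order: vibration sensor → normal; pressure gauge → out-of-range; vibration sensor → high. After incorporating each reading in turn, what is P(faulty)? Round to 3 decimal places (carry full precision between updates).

Apply Bayes' rule sequentially, carrying P(faulty) forward.
After vibration sensor='normal': P(faulty) = 0.1·0.4500 / (0.1·0.4500 + 0.2·0.5500) ≈ 0.2903
After pressure gauge='out-of-range': P(faulty) = 0.9·0.2903 / (0.9·0.2903 + 0.55·0.7097) ≈ 0.4010
After vibration sensor='high': P(faulty) = 0.9·0.4010 / (0.9·0.4010 + 0.8·0.5990) ≈ 0.4296

0.430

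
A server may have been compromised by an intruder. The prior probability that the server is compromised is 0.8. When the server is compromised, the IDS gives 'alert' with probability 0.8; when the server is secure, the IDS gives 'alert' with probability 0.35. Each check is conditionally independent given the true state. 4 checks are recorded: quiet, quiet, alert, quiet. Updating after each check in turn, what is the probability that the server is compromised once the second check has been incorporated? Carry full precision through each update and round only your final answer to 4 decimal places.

0.2747

After 'quiet': P(compromised) = 0.2·0.8000 / (0.2·0.8000 + 0.65·0.2000) ≈ 0.5517
After 'quiet': P(compromised) = 0.2·0.5517 / (0.2·0.5517 + 0.65·0.4483) ≈ 0.2747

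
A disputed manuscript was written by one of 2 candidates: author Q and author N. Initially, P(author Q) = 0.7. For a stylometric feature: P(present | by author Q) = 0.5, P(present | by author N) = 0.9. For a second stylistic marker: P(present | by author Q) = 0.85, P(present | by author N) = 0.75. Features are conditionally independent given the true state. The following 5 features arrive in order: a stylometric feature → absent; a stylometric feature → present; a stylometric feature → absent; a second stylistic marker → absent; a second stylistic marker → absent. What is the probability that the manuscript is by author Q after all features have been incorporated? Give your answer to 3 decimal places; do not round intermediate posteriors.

After a stylometric feature='absent': P(author Q) = 0.5·0.7000 / (0.5·0.7000 + 0.1·0.3000) ≈ 0.9211
After a stylometric feature='present': P(author Q) = 0.5·0.9211 / (0.5·0.9211 + 0.9·0.0789) ≈ 0.8663
After a stylometric feature='absent': P(author Q) = 0.5·0.8663 / (0.5·0.8663 + 0.1·0.1337) ≈ 0.9701
After a second stylistic marker='absent': P(author Q) = 0.15·0.9701 / (0.15·0.9701 + 0.25·0.0299) ≈ 0.9511
After a second stylistic marker='absent': P(author Q) = 0.15·0.9511 / (0.15·0.9511 + 0.25·0.0489) ≈ 0.9211

0.921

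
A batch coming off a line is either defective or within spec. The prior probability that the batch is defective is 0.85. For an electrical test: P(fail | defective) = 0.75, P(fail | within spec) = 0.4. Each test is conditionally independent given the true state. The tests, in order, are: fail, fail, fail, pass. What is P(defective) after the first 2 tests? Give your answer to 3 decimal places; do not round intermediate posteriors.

0.952

After 'fail': P(defective) = 0.75·0.8500 / (0.75·0.8500 + 0.4·0.1500) ≈ 0.9140
After 'fail': P(defective) = 0.75·0.9140 / (0.75·0.9140 + 0.4·0.0860) ≈ 0.9522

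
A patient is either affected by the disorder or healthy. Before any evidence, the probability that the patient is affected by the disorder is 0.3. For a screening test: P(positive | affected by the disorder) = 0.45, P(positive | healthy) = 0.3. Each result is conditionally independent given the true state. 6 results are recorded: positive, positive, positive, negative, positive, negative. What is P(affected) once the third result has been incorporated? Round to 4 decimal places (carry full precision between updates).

0.5912

Each posterior becomes the prior for the next update.
After 'positive': P(affected) = 0.45·0.3000 / (0.45·0.3000 + 0.3·0.7000) ≈ 0.3913
After 'positive': P(affected) = 0.45·0.3913 / (0.45·0.3913 + 0.3·0.6087) ≈ 0.4909
After 'positive': P(affected) = 0.45·0.4909 / (0.45·0.4909 + 0.3·0.5091) ≈ 0.5912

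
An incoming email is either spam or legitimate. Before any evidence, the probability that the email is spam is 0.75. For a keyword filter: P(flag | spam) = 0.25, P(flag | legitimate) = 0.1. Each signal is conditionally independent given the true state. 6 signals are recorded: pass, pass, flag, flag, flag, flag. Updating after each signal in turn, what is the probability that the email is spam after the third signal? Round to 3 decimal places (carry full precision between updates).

After 'pass': P(spam) = 0.75·0.7500 / (0.75·0.7500 + 0.9·0.2500) ≈ 0.7143
After 'pass': P(spam) = 0.75·0.7143 / (0.75·0.7143 + 0.9·0.2857) ≈ 0.6757
After 'flag': P(spam) = 0.25·0.6757 / (0.25·0.6757 + 0.1·0.3243) ≈ 0.8389

0.839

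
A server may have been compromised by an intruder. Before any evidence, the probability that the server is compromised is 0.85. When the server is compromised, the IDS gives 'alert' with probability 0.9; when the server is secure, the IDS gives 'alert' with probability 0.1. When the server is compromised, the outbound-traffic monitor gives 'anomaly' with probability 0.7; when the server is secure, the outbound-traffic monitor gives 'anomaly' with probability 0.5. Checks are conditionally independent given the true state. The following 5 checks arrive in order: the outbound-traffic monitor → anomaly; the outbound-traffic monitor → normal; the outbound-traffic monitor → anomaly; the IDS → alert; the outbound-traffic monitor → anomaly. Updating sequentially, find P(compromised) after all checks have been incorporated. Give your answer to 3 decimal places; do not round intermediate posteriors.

0.988

After the outbound-traffic monitor='anomaly': P(compromised) = 0.7·0.8500 / (0.7·0.8500 + 0.5·0.1500) ≈ 0.8881
After the outbound-traffic monitor='normal': P(compromised) = 0.3·0.8881 / (0.3·0.8881 + 0.5·0.1119) ≈ 0.8264
After the outbound-traffic monitor='anomaly': P(compromised) = 0.7·0.8264 / (0.7·0.8264 + 0.5·0.1736) ≈ 0.8695
After the IDS='alert': P(compromised) = 0.9·0.8695 / (0.9·0.8695 + 0.1·0.1305) ≈ 0.9836
After the outbound-traffic monitor='anomaly': P(compromised) = 0.7·0.9836 / (0.7·0.9836 + 0.5·0.0164) ≈ 0.9882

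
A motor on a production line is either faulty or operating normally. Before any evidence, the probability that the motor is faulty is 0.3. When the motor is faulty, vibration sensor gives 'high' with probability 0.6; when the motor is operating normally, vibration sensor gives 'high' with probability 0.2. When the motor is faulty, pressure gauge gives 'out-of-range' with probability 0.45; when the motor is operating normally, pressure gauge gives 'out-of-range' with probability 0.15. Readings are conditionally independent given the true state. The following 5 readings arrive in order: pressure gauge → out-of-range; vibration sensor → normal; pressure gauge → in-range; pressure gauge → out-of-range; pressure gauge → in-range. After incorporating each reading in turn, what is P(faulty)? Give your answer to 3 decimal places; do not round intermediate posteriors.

0.447

After pressure gauge='out-of-range': P(faulty) = 0.45·0.3000 / (0.45·0.3000 + 0.15·0.7000) ≈ 0.5625
After vibration sensor='normal': P(faulty) = 0.4·0.5625 / (0.4·0.5625 + 0.8·0.4375) ≈ 0.3913
After pressure gauge='in-range': P(faulty) = 0.55·0.3913 / (0.55·0.3913 + 0.85·0.6087) ≈ 0.2938
After pressure gauge='out-of-range': P(faulty) = 0.45·0.2938 / (0.45·0.2938 + 0.15·0.7062) ≈ 0.5551
After pressure gauge='in-range': P(faulty) = 0.55·0.5551 / (0.55·0.5551 + 0.85·0.4449) ≈ 0.4467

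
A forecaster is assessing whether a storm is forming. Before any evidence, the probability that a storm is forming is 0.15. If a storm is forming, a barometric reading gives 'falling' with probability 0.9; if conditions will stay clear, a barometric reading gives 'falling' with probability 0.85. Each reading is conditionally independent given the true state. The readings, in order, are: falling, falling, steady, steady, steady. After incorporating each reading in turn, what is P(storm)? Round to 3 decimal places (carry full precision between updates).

Each posterior becomes the prior for the next update.
After 'falling': P(storm) = 0.9·0.1500 / (0.9·0.1500 + 0.85·0.8500) ≈ 0.1574
After 'falling': P(storm) = 0.9·0.1574 / (0.9·0.1574 + 0.85·0.8426) ≈ 0.1652
After 'steady': P(storm) = 0.1·0.1652 / (0.1·0.1652 + 0.15·0.8348) ≈ 0.1165
After 'steady': P(storm) = 0.1·0.1165 / (0.1·0.1165 + 0.15·0.8835) ≈ 0.0808
After 'steady': P(storm) = 0.1·0.0808 / (0.1·0.0808 + 0.15·0.9192) ≈ 0.0554

0.055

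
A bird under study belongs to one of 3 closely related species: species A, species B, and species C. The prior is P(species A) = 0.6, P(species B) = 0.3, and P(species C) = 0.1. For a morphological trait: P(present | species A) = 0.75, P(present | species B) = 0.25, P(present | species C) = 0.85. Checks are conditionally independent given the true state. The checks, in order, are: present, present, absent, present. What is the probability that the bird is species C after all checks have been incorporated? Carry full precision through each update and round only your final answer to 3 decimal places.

After 'present': normaliser = 0.75·0.6000 + 0.25·0.3000 + 0.85·0.1000; P(species A) ≈ 0.7377, P(species B) ≈ 0.1230, P(species C) ≈ 0.1393
After 'present': normaliser = 0.75·0.7377 + 0.25·0.1230 + 0.85·0.1393; P(species A) ≈ 0.7876, P(species B) ≈ 0.0438, P(species C) ≈ 0.1686
After 'absent': normaliser = 0.25·0.7876 + 0.75·0.0438 + 0.15·0.1686; P(species A) ≈ 0.7721, P(species B) ≈ 0.1287, P(species C) ≈ 0.0992
After 'present': normaliser = 0.75·0.7721 + 0.25·0.1287 + 0.85·0.0992; P(species A) ≈ 0.8326, P(species B) ≈ 0.0463, P(species C) ≈ 0.1212

0.121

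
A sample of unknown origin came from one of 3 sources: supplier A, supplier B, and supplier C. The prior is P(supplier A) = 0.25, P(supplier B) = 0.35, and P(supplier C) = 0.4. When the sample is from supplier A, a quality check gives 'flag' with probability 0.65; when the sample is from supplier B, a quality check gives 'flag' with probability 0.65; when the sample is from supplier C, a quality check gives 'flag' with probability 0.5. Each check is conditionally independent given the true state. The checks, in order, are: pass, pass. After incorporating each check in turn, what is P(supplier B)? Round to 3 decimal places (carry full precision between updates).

After 'pass': normaliser = 0.35·0.2500 + 0.35·0.3500 + 0.5·0.4000; P(supplier A) ≈ 0.2134, P(supplier B) ≈ 0.2988, P(supplier C) ≈ 0.4878
After 'pass': normaliser = 0.35·0.2134 + 0.35·0.2988 + 0.5·0.4878; P(supplier A) ≈ 0.1765, P(supplier B) ≈ 0.2471, P(supplier C) ≈ 0.5764

0.247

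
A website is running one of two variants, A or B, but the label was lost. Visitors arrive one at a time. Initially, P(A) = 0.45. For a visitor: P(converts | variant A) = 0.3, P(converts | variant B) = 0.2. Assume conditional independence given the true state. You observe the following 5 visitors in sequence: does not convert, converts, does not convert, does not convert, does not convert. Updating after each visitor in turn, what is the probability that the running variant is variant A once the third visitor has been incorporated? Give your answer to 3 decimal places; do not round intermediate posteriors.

0.484

After 'does not convert': P(A) = 0.7·0.4500 / (0.7·0.4500 + 0.8·0.5500) ≈ 0.4172
After 'converts': P(A) = 0.3·0.4172 / (0.3·0.4172 + 0.2·0.5828) ≈ 0.5178
After 'does not convert': P(A) = 0.7·0.5178 / (0.7·0.5178 + 0.8·0.4822) ≈ 0.4844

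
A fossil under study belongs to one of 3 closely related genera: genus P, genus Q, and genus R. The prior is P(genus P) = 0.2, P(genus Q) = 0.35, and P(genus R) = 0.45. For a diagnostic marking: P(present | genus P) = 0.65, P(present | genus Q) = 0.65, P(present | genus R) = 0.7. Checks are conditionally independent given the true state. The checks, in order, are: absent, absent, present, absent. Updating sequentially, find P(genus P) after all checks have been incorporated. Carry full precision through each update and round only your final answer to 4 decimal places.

After 'absent': normaliser = 0.35·0.2000 + 0.35·0.3500 + 0.3·0.4500; P(genus P) ≈ 0.2137, P(genus Q) ≈ 0.3740, P(genus R) ≈ 0.4122
After 'absent': normaliser = 0.35·0.2137 + 0.35·0.3740 + 0.3·0.4122; P(genus P) ≈ 0.2271, P(genus Q) ≈ 0.3975, P(genus R) ≈ 0.3754
After 'present': normaliser = 0.65·0.2271 + 0.65·0.3975 + 0.7·0.3754; P(genus P) ≈ 0.2207, P(genus Q) ≈ 0.3863, P(genus R) ≈ 0.3930
After 'absent': normaliser = 0.35·0.2207 + 0.35·0.3863 + 0.3·0.3930; P(genus P) ≈ 0.2339, P(genus Q) ≈ 0.4093, P(genus R) ≈ 0.3569

0.2339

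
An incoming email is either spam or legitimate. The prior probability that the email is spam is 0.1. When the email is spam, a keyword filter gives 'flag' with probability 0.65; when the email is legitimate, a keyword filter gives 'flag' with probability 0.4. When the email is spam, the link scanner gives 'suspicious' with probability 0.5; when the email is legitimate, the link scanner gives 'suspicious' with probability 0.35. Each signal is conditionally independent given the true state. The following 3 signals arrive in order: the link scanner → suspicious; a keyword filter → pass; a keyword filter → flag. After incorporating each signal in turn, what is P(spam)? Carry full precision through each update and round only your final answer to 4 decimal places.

0.1308

After the link scanner='suspicious': P(spam) = 0.5·0.1000 / (0.5·0.1000 + 0.35·0.9000) ≈ 0.1370
After a keyword filter='pass': P(spam) = 0.35·0.1370 / (0.35·0.1370 + 0.6·0.8630) ≈ 0.0847
After a keyword filter='flag': P(spam) = 0.65·0.0847 / (0.65·0.0847 + 0.4·0.9153) ≈ 0.1308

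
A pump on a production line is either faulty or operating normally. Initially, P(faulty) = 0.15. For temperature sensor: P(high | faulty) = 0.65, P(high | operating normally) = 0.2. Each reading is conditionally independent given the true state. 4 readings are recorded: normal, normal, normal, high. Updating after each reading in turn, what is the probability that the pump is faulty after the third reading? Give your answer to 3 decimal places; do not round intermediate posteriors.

After 'normal': P(faulty) = 0.35·0.1500 / (0.35·0.1500 + 0.8·0.8500) ≈ 0.0717
After 'normal': P(faulty) = 0.35·0.0717 / (0.35·0.0717 + 0.8·0.9283) ≈ 0.0327
After 'normal': P(faulty) = 0.35·0.0327 / (0.35·0.0327 + 0.8·0.9673) ≈ 0.0146

0.015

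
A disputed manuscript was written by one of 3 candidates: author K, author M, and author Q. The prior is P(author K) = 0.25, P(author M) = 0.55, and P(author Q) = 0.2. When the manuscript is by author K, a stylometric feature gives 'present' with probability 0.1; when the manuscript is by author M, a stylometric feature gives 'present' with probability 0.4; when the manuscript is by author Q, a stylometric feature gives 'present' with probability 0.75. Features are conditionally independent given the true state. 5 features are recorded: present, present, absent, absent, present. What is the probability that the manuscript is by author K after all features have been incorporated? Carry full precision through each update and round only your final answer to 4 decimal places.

0.0112

Apply Bayes' rule sequentially, carrying P(author K) forward.
After 'present': normaliser = 0.1·0.2500 + 0.4·0.5500 + 0.75·0.2000; P(author K) ≈ 0.0633, P(author M) ≈ 0.5570, P(author Q) ≈ 0.3797
After 'present': normaliser = 0.1·0.0633 + 0.4·0.5570 + 0.75·0.3797; P(author K) ≈ 0.0123, P(author M) ≈ 0.4335, P(author Q) ≈ 0.5542
After 'absent': normaliser = 0.9·0.0123 + 0.6·0.4335 + 0.25·0.5542; P(author K) ≈ 0.0271, P(author M) ≈ 0.6348, P(author Q) ≈ 0.3381
After 'absent': normaliser = 0.9·0.0271 + 0.6·0.6348 + 0.25·0.3381; P(author K) ≈ 0.0497, P(author M) ≈ 0.7777, P(author Q) ≈ 0.1726
After 'present': normaliser = 0.1·0.0497 + 0.4·0.7777 + 0.75·0.1726; P(author K) ≈ 0.0112, P(author M) ≈ 0.6983, P(author Q) ≈ 0.2906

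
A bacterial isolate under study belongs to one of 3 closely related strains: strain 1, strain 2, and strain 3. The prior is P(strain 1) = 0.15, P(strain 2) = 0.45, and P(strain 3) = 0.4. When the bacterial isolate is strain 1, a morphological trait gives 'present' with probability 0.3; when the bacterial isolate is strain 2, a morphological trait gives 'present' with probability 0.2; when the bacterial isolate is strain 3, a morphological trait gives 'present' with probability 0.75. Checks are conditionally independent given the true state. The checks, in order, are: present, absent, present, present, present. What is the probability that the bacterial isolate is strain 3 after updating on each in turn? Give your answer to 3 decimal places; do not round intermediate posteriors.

0.957

Each posterior becomes the prior for the next update.
After 'present': normaliser = 0.3·0.1500 + 0.2·0.4500 + 0.75·0.4000; P(strain 1) ≈ 0.1034, P(strain 2) ≈ 0.2069, P(strain 3) ≈ 0.6897
After 'absent': normaliser = 0.7·0.1034 + 0.8·0.2069 + 0.25·0.6897; P(strain 1) ≈ 0.1765, P(strain 2) ≈ 0.4034, P(strain 3) ≈ 0.4202
After 'present': normaliser = 0.3·0.1765 + 0.2·0.4034 + 0.75·0.4202; P(strain 1) ≈ 0.1180, P(strain 2) ≈ 0.1798, P(strain 3) ≈ 0.7022
After 'present': normaliser = 0.3·0.1180 + 0.2·0.1798 + 0.75·0.7022; P(strain 1) ≈ 0.0592, P(strain 2) ≈ 0.0601, P(strain 3) ≈ 0.8807
After 'present': normaliser = 0.3·0.0592 + 0.2·0.0601 + 0.75·0.8807; P(strain 1) ≈ 0.0257, P(strain 2) ≈ 0.0174, P(strain 3) ≈ 0.9569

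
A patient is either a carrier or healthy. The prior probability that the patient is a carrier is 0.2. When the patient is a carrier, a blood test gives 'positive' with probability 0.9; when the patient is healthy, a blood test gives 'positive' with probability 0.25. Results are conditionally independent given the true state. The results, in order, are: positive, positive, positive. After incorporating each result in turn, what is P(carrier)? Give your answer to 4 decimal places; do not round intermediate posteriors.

Apply Bayes' rule sequentially, carrying P(carrier) forward.
After 'positive': P(carrier) = 0.9·0.2000 / (0.9·0.2000 + 0.25·0.8000) ≈ 0.4737
After 'positive': P(carrier) = 0.9·0.4737 / (0.9·0.4737 + 0.25·0.5263) ≈ 0.7642
After 'positive': P(carrier) = 0.9·0.7642 / (0.9·0.7642 + 0.25·0.2358) ≈ 0.9210

0.9210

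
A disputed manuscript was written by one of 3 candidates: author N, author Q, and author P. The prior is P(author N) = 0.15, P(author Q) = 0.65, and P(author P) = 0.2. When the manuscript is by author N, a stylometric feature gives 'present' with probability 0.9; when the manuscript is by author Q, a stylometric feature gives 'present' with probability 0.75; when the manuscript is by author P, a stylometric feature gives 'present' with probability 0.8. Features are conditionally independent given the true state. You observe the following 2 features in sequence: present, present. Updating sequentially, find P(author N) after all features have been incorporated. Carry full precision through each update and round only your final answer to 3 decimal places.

0.198

After 'present': normaliser = 0.9·0.1500 + 0.75·0.6500 + 0.8·0.2000; P(author N) ≈ 0.1725, P(author Q) ≈ 0.6230, P(author P) ≈ 0.2045
After 'present': normaliser = 0.9·0.1725 + 0.75·0.6230 + 0.8·0.2045; P(author N) ≈ 0.1975, P(author Q) ≈ 0.5944, P(author P) ≈ 0.2081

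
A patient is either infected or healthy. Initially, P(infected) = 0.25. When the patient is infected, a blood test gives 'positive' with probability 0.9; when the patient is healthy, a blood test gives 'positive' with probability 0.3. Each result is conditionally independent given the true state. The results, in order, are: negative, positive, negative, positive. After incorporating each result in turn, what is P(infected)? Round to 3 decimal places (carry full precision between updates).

After 'negative': P(infected) = 0.1·0.2500 / (0.1·0.2500 + 0.7·0.7500) ≈ 0.0455
After 'positive': P(infected) = 0.9·0.0455 / (0.9·0.0455 + 0.3·0.9545) ≈ 0.1250
After 'negative': P(infected) = 0.1·0.1250 / (0.1·0.1250 + 0.7·0.8750) ≈ 0.0200
After 'positive': P(infected) = 0.9·0.0200 / (0.9·0.0200 + 0.3·0.9800) ≈ 0.0577

0.058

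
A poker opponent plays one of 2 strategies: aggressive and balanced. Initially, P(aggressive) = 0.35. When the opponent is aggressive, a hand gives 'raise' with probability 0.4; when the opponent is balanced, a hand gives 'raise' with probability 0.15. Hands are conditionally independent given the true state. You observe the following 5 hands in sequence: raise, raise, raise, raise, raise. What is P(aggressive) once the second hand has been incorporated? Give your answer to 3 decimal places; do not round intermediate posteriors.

0.793

Each posterior becomes the prior for the next update.
After 'raise': P(aggressive) = 0.4·0.3500 / (0.4·0.3500 + 0.15·0.6500) ≈ 0.5895
After 'raise': P(aggressive) = 0.4·0.5895 / (0.4·0.5895 + 0.15·0.4105) ≈ 0.7929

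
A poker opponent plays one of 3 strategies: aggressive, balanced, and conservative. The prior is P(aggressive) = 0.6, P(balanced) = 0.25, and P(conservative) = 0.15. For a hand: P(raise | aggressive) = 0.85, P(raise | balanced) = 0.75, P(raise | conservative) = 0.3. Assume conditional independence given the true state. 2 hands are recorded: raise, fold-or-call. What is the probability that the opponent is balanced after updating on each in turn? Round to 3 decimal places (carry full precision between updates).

0.303

Each posterior becomes the prior for the next update.
After 'raise': normaliser = 0.85·0.6000 + 0.75·0.2500 + 0.3·0.1500; P(aggressive) ≈ 0.6869, P(balanced) ≈ 0.2525, P(conservative) ≈ 0.0606
After 'fold-or-call': normaliser = 0.15·0.6869 + 0.25·0.2525 + 0.7·0.0606; P(aggressive) ≈ 0.4939, P(balanced) ≈ 0.3027, P(conservative) ≈ 0.2034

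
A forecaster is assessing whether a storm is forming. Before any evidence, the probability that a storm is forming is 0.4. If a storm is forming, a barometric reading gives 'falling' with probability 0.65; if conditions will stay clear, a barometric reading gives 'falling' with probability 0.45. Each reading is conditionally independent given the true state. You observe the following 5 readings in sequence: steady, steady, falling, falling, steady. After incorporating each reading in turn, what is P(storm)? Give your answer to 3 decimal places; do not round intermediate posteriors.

After 'steady': P(storm) = 0.35·0.4000 / (0.35·0.4000 + 0.55·0.6000) ≈ 0.2979
After 'steady': P(storm) = 0.35·0.2979 / (0.35·0.2979 + 0.55·0.7021) ≈ 0.2126
After 'falling': P(storm) = 0.65·0.2126 / (0.65·0.2126 + 0.45·0.7874) ≈ 0.2806
After 'falling': P(storm) = 0.65·0.2806 / (0.65·0.2806 + 0.45·0.7194) ≈ 0.3603
After 'steady': P(storm) = 0.35·0.3603 / (0.35·0.3603 + 0.55·0.6397) ≈ 0.2639

0.264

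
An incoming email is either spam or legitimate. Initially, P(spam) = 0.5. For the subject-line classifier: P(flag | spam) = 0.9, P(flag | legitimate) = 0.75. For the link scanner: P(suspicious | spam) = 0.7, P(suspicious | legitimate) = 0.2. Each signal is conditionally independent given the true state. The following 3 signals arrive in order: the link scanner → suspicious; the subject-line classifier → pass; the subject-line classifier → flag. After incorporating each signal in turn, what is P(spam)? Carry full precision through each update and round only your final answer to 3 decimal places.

Each posterior becomes the prior for the next update.
After the link scanner='suspicious': P(spam) = 0.7·0.5000 / (0.7·0.5000 + 0.2·0.5000) ≈ 0.7778
After the subject-line classifier='pass': P(spam) = 0.1·0.7778 / (0.1·0.7778 + 0.25·0.2222) ≈ 0.5833
After the subject-line classifier='flag': P(spam) = 0.9·0.5833 / (0.9·0.5833 + 0.75·0.4167) ≈ 0.6269

0.627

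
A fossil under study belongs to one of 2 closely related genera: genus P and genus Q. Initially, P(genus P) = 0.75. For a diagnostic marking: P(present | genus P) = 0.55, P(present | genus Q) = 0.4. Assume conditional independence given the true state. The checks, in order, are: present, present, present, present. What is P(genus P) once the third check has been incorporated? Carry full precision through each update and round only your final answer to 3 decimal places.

0.886

Apply Bayes' rule sequentially, carrying P(genus P) forward.
After 'present': P(genus P) = 0.55·0.7500 / (0.55·0.7500 + 0.4·0.2500) ≈ 0.8049
After 'present': P(genus P) = 0.55·0.8049 / (0.55·0.8049 + 0.4·0.1951) ≈ 0.8501
After 'present': P(genus P) = 0.55·0.8501 / (0.55·0.8501 + 0.4·0.1499) ≈ 0.8863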